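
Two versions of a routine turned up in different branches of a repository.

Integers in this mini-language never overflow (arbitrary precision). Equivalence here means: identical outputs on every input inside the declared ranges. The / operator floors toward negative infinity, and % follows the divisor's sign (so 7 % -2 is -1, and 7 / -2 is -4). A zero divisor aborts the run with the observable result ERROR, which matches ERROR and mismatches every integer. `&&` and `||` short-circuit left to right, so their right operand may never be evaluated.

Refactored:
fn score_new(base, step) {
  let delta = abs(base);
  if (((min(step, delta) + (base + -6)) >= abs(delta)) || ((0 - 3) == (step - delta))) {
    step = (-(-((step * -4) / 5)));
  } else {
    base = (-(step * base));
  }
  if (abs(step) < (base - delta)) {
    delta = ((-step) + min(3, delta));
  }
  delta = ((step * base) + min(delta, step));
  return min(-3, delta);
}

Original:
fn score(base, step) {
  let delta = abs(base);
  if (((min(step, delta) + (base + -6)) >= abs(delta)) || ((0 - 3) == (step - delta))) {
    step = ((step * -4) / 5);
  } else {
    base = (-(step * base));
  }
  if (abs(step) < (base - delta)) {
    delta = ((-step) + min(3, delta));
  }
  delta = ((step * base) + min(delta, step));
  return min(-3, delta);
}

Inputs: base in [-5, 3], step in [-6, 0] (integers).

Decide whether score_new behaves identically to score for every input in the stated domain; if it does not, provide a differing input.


Comparing the listings, the differences include: same computation, different form.
One worked example (base=1, step=-2) — score: delta := 1 | (((min(step, delta) + (base + -6)) >= abs(delta)) || ((0 - 3) == (step - delta))): true | step := 1 | (abs(step) < (base - delta)): false | delta := 2 | result -3; score_new: delta := 1 | (((min(step, delta) + (base + -6)) >= abs(delta)) || ((0 - 3) == (step - delta))): true | step := 1 | (abs(step) < (base - delta)): false | delta := 2 | result -3; agreement on -3.
An exhaustive pass over the 63 declared inputs shows identical outputs.
verdict: equivalent


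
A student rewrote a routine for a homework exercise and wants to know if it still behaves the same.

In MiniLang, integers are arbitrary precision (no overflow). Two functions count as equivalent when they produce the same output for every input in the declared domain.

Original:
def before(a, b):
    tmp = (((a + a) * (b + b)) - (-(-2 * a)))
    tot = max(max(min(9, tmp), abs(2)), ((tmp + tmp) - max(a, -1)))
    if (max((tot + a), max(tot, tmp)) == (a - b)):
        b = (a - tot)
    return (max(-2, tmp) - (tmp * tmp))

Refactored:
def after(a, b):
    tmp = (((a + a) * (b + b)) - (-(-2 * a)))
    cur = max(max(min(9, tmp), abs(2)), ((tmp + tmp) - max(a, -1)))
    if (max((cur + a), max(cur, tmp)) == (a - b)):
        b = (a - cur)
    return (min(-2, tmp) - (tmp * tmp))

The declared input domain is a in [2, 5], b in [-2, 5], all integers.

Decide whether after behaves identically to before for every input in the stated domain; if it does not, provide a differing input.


These are not equivalent — on a=2, b=-2 the outputs split (-402 vs -420).
before: tmp = -20; tot = 2; (max((tot + a), max(tot, tmp)) == (a - b)) -> true; b = 0; return -402
after: tmp = -20; cur = 2; (max((cur + a), max(cur, tmp)) == (a - b)) -> true; b = 0; return -420
verdict: not equivalent; witness: a=2, b=-2


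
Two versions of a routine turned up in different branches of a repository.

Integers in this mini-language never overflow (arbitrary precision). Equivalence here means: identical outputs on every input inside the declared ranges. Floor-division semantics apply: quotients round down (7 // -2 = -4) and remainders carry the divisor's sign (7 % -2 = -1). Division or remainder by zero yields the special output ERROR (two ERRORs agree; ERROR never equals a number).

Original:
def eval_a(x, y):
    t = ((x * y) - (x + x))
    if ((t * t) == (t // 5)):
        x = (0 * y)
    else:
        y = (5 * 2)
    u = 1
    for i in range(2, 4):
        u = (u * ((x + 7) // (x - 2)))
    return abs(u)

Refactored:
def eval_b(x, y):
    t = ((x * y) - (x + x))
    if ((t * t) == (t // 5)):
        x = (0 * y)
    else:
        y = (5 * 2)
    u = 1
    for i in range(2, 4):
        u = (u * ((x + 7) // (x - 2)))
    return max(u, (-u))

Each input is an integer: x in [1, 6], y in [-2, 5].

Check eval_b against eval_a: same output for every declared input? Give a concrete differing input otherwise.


Comparing the listings, the differences include: min/max/abs usage differs.
Spot check at x=4, y=0 — eval_a: t=-8, then ((t * t) == (t // 5)) is false, then y=10, then u=1, then (i=2), then u=5, then (i=3), then u=25, then returns 25. eval_b: t=-8, then ((t * t) == (t // 5)) is false, then y=10, then u=1, then (i=2), then u=5, then (i=3), then u=25, then returns 25. Both give 25.
Checked all 48 inputs in the declared domain: the outputs agree on every one.
verdict: equivalent


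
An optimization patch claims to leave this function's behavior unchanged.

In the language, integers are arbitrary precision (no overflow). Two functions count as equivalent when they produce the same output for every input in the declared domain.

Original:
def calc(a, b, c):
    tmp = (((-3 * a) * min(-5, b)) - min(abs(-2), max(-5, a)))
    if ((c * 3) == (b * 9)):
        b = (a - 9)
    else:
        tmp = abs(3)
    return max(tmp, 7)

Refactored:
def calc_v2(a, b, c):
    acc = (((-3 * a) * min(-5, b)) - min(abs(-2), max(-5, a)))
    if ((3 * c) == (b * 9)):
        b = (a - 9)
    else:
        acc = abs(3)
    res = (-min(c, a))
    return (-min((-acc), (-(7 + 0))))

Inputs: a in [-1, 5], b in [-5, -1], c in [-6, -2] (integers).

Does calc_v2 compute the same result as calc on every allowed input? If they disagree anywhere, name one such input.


Side by side, the visible changes include: arithmetic usage differs, local variable names differ, min/max/abs usage differs, constant usage differs, statement counts differ.
One worked example (a=1, b=-5, c=-3) — calc: tmp=14, then ((c * 3) == (b * 9)) is false, then tmp=3, then returns 7; calc_v2: acc=14, then ((3 * c) == (b * 9)) is false, then acc=3, then res=3, then returns 7; agreement on 7.
Across all 175 domain points the two functions coincide.
verdict: equivalent


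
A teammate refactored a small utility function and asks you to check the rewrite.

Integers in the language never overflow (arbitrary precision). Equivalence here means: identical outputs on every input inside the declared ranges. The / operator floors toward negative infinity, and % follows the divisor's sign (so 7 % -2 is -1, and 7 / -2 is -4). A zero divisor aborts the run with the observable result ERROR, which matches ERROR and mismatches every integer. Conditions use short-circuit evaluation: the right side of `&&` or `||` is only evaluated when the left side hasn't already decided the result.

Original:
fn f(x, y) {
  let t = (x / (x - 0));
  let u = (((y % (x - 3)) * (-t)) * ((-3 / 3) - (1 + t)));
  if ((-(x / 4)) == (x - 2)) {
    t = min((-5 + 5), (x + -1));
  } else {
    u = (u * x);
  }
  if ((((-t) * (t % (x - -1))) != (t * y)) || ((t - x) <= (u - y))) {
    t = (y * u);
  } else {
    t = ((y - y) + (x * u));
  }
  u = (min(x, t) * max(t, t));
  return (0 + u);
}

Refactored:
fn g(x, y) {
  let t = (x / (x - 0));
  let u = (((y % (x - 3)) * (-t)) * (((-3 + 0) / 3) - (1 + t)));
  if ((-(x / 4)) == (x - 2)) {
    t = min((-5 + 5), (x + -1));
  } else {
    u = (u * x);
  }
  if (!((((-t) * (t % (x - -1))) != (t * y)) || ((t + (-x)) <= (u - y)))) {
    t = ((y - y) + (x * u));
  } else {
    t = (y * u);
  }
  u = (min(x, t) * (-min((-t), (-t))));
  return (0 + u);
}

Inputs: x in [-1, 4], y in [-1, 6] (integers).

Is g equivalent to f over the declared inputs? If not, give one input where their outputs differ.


Equivalent — the differences include constant usage differs, and min/max/abs usage differs, and boolean connective usage differs, and arithmetic usage differs, yet no declared input distinguishes the two.
One worked example (x=2, y=5) — f: t = 1; u = 0; ((-(x / 4)) == (x - 2)) -> true; t = 0; ((((-t) * (t % (x - -1))) != (t * y)) || ((t - x) <= (u - y))) -> false; t = 0; u = 0; return 0; g: t = 1; u = 0; ((-(x / 4)) == (x - 2)) -> true; t = 0; (!((((-t) * (t % (x - -1))) != (t * y)) || ((t + (-x)) <= (u - y)))) -> true; t = 0; u = 0; return 0; agreement on 0.
Sweeping the whole domain (48 inputs) finds no disagreement.
verdict: equivalent


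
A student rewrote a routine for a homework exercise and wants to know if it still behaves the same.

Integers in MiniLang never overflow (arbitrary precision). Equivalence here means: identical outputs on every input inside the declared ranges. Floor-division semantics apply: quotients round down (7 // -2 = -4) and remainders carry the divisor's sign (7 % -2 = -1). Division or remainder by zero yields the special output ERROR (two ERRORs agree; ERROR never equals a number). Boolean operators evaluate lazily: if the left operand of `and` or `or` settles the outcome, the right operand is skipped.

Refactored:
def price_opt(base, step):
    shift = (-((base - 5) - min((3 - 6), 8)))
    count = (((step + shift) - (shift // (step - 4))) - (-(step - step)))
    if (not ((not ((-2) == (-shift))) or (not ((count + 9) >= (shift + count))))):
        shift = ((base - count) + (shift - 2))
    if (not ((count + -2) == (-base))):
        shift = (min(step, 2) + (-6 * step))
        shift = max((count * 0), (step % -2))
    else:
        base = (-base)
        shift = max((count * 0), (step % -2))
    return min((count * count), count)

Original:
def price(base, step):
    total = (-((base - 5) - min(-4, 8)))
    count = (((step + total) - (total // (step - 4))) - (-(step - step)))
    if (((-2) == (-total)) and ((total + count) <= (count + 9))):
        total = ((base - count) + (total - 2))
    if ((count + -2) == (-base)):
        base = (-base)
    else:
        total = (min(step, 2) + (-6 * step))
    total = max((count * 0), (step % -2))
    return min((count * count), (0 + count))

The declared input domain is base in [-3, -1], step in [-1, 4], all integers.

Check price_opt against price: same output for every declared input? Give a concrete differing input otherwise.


These are not equivalent — on base=-3, step=-1 the outputs split (4 vs 5).
price: total=4, then count=4, then (((-2) == (-total)) and ((total + count) <= (count + 9))) is false, then ((count + -2) == (-base)) is false, then total=5, then total=0, then returns 4
price_opt: shift=5, then count=5, then (not ((not ((-2) == (-shift))) or (not ((count + 9) >= (shift + count))))) is false, then (not ((count + -2) == (-base))) is false, then base=3, then shift=0, then returns 5
verdict: not equivalent; witness: base=-3, step=-1


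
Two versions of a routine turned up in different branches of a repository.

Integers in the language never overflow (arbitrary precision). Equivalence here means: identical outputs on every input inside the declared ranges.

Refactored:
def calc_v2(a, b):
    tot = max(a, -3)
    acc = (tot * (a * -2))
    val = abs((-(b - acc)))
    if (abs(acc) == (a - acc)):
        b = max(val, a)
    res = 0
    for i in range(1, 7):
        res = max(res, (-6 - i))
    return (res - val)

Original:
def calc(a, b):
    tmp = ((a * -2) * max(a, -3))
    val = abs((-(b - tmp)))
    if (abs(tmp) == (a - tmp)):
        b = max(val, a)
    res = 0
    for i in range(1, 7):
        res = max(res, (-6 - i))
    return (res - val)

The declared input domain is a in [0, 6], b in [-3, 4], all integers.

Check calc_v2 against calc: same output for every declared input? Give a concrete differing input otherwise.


Changes here: local variable names differ; statement counts differ; the full 56-point sweep finds no disagreement.
verdict: equivalent


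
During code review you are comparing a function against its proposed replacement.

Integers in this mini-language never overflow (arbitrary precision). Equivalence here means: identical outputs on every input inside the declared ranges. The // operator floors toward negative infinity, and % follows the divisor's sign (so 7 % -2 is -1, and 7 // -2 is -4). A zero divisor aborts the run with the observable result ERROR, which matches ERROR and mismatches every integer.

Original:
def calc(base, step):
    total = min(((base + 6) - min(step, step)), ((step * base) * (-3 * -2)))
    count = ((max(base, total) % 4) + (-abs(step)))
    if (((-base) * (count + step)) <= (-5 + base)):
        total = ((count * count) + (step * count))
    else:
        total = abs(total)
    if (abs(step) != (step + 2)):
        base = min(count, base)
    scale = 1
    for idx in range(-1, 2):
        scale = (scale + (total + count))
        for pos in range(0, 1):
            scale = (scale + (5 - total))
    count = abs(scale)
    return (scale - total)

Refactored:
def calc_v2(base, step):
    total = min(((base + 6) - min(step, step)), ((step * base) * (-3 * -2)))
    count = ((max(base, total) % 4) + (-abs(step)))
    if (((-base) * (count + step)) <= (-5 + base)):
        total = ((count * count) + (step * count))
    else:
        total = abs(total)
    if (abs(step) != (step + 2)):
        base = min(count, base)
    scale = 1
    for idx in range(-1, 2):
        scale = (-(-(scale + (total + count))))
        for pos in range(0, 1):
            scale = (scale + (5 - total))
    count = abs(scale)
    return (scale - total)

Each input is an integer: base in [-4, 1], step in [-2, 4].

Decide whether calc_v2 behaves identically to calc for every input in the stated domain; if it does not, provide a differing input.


Behavior is preserved: although same computation, different form, the outputs never diverge.
As a probe, take base=-1, step=2: calc runs total becomes -12; next count becomes 1; next (((-base) * (count + step)) <= (-5 + base)) evaluates to false; next total becomes 12; next (abs(step) != (step + 2)) evaluates to true; next base becomes -1; next scale becomes 1; next at idx=-1:; next scale becomes 14; next at pos=0:; next scale becomes 7; next at idx=0:; next scale becomes 20; next at pos=0:; next scale becomes 13; next at idx=1:; next scale becomes 26; next at pos=0:; next scale becomes 19; next count becomes 19; next final value 7; calc_v2 runs total becomes -12; next count becomes 1; next (((-base) * (count + step)) <= (-5 + base)) evaluates to false; next total becomes 12; next (abs(step) != (step + 2)) evaluates to true; next base becomes -1; next scale becomes 1; next at idx=-1:; next scale becomes 14; next at pos=0:; next scale becomes 7; next at idx=0:; next scale becomes 20; next at pos=0:; next scale becomes 13; next at idx=1:; next scale becomes 26; next at pos=0:; next scale becomes 19; next count becomes 19; next final value 7; both end at 7.
Across all 42 domain points the two functions coincide.
verdict: equivalent


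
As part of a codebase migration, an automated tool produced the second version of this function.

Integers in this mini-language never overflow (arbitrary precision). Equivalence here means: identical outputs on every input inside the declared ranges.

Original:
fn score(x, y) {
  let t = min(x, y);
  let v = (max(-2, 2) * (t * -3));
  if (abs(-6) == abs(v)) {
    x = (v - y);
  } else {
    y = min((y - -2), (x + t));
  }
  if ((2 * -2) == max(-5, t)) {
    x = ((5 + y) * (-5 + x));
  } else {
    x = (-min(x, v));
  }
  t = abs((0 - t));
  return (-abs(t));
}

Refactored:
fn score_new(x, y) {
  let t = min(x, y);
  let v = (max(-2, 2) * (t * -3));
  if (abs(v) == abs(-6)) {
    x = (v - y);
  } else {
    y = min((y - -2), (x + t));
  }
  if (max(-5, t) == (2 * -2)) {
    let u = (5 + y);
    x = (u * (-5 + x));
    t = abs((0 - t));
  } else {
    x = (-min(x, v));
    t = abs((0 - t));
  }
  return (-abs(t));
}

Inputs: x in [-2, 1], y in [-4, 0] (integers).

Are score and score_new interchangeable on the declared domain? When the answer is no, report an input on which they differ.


This is a faithful refactor — arithmetic usage differs; and constant usage differs; and min/max/abs usage differs; and statement counts differ; and local variable names differ, but the computed results match everywhere.
Spot check at x=0, y=-3 — score: t=-3, then v=18, then (abs(-6) == abs(v)) is false, then y=-3, then ((2 * -2) == max(-5, t)) is false, then x=0, then t=3, then returns -3. score_new: t=-3, then v=18, then (abs(v) == abs(-6)) is false, then y=-3, then (max(-5, t) == (2 * -2)) is false, then x=0, then t=3, then returns -3. Both give -3.
An exhaustive pass over the 20 declared inputs shows identical outputs.
verdict: equivalent


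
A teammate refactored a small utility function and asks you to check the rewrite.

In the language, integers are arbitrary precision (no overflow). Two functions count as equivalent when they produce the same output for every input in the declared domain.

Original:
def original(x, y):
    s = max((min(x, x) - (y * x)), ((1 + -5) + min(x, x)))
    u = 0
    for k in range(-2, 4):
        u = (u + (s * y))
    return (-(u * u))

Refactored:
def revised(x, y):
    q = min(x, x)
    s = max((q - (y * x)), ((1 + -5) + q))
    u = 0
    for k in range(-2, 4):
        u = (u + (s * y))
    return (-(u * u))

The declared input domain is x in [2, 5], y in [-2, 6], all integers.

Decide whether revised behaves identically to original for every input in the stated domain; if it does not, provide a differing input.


Side by side, the visible changes include: local variable names differ; and min/max/abs usage differs; and statement counts differ.
As a probe, take x=5, y=5: original runs s = 1; u = 0; [k=-2]; u = 5; [k=-1]; u = 10; [k=0]; u = 15; [k=1]; u = 20; [k=2]; u = 25; [k=3]; u = 30; return -900; revised runs q = 5; s = 1; u = 0; [k=-2]; u = 5; [k=-1]; u = 10; [k=0]; u = 15; [k=1]; u = 20; [k=2]; u = 25; [k=3]; u = 30; return -900; both end at -900.
Every one of the 36 inputs gives matching results.
verdict: equivalent


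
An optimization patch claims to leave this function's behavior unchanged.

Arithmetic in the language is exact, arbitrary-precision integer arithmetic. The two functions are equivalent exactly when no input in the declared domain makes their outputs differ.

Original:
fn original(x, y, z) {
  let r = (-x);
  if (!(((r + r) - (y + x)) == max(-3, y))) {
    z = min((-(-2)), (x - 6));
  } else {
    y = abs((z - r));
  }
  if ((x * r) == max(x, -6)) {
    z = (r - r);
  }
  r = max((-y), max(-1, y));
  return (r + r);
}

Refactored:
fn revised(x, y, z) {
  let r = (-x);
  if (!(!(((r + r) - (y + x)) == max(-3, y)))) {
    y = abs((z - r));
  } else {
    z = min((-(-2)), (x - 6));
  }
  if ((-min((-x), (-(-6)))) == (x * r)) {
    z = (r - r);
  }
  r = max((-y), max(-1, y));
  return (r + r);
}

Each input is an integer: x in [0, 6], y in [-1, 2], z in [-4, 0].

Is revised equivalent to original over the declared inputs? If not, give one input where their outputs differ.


This is a faithful refactor — boolean connective usage differs; and min/max/abs usage differs, but the computed results match everywhere.
Tracing x=5, y=0, z=-3: original: r becomes -5; next (!(((r + r) - (y + x)) == max(-3, y))) evaluates to true; next z becomes -1; next ((x * r) == max(x, -6)) evaluates to false; next r becomes 0; next final value 0 | revised: r becomes -5; next (!(!(((r + r) - (y + x)) == max(-3, y)))) evaluates to false; next z becomes -1; next ((-min((-x), (-(-6)))) == (x * r)) evaluates to false; next r becomes 0; next final value 0 — matching result 0.
Checked all 140 inputs in the declared domain: the outputs agree on every one.
verdict: equivalent


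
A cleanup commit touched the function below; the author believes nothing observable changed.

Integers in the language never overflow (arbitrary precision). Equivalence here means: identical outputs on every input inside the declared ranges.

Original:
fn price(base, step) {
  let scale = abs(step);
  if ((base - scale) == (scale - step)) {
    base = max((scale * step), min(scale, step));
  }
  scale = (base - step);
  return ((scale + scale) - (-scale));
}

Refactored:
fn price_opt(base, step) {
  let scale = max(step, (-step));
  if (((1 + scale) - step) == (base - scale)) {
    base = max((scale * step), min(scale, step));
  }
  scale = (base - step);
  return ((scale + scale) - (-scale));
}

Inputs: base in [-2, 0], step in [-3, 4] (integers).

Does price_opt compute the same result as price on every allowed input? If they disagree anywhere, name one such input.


Equivalent. Whatever the rewrite altered, no input in the stated domain can expose a difference.
An exhaustive pass over the 24 declared inputs shows identical outputs.
One worked example (base=-1, step=3) — price: scale becomes 3; next ((base - scale) == (scale - step)) evaluates to false; next scale becomes -4; next final value -12; price_opt: scale becomes 3; next (((1 + scale) - step) == (base - scale)) evaluates to false; next scale becomes -4; next final value -12; agreement on -12.
verdict: equivalent


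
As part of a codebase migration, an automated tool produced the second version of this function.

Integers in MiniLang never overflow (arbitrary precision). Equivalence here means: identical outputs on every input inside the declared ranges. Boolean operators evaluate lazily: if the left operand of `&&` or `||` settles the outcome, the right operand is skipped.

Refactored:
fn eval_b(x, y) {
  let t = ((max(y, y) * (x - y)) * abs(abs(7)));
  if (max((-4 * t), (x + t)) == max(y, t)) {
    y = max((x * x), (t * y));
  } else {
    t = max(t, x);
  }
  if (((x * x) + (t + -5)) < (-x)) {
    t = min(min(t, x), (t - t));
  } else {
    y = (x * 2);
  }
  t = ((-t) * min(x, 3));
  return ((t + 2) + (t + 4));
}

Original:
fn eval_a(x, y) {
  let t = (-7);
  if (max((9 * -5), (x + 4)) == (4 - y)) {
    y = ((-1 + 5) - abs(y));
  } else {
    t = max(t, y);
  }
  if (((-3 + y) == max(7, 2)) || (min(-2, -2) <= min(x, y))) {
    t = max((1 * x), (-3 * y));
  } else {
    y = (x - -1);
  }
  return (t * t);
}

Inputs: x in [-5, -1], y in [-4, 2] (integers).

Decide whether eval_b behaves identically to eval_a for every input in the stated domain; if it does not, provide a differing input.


Try x=-5, y=-4.
eval_a: t becomes -7; next (max((9 * -5), (x + 4)) == (4 - y)) evaluates to false; next t becomes -4; next (((-3 + y) == max(7, 2)) || (min(-2, -2) <= min(x, y))) evaluates to false; next y becomes -4; next final value 16
eval_b: t becomes 28; next (max((-4 * t), (x + t)) == max(y, t)) evaluates to false; next t becomes 28; next (((x * x) + (t + -5)) < (-x)) evaluates to false; next y becomes -10; next t becomes 140; next final value 286
16 vs 286 — the two versions disagree here.
verdict: not equivalent; witness: x=-5, y=-4


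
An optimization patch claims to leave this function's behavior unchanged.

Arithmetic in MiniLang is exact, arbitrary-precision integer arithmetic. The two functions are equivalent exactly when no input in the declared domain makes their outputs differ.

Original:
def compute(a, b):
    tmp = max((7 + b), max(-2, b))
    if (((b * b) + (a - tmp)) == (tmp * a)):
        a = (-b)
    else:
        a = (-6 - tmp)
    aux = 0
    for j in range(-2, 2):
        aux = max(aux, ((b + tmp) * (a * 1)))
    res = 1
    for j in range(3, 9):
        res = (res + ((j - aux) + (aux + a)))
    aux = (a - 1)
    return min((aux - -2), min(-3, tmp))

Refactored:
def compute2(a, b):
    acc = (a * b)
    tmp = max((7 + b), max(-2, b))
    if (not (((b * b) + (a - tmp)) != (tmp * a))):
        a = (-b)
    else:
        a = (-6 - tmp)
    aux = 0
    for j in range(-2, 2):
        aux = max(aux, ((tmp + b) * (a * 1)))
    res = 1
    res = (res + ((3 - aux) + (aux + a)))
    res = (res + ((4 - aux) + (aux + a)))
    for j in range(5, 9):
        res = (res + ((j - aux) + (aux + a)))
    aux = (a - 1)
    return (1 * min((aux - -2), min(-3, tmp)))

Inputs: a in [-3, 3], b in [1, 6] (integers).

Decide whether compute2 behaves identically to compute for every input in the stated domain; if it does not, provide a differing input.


Although loop structure differs; and constant usage differs; and boolean connective usage differs; and statement counts differ; and comparison usage differs; and arithmetic usage differs; and local variable names differ, 42/42 inputs agree.
verdict: equivalent


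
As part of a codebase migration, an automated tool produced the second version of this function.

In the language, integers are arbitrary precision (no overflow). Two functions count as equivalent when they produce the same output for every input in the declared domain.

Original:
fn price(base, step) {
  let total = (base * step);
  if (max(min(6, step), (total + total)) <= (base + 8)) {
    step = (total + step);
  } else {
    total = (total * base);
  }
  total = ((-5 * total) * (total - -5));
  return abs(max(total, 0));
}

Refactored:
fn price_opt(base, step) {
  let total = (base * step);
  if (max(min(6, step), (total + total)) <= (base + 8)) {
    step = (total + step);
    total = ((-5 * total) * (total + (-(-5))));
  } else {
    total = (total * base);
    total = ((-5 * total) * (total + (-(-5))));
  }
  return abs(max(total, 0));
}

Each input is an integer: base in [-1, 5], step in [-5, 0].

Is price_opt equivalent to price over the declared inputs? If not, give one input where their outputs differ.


Equivalent — the differences include arithmetic usage differs; and statement counts differ; and constant usage differs, yet no declared input distinguishes the two.
Tracing base=5, step=-5: price: total = -25; (max(min(6, step), (total + total)) <= (base + 8)) -> true; step = -30; total = -2500; return 0 | price_opt: total = -25; (max(min(6, step), (total + total)) <= (base + 8)) -> true; step = -30; total = -2500; return 0 — matching result 0.
Across all 42 domain points the two functions coincide.
verdict: equivalent


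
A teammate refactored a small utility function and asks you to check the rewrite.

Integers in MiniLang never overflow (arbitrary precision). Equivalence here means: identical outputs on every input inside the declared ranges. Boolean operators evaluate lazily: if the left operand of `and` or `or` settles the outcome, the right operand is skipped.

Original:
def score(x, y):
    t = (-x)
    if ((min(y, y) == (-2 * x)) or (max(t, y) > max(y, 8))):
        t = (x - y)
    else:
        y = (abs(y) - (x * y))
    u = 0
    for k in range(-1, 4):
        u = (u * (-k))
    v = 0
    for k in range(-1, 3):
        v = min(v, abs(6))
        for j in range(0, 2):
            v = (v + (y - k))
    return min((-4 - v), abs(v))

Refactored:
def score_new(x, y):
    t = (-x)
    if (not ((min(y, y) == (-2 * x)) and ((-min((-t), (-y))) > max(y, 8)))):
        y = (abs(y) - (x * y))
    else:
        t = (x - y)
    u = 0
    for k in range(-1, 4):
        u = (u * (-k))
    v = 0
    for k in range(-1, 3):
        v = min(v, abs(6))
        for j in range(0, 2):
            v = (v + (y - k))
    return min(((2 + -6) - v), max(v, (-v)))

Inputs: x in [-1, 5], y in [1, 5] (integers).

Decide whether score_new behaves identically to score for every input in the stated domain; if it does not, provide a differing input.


Input x=-1, y=2: -10 from score versus -14 from score_new.
verdict: not equivalent; witness: x=-1, y=2


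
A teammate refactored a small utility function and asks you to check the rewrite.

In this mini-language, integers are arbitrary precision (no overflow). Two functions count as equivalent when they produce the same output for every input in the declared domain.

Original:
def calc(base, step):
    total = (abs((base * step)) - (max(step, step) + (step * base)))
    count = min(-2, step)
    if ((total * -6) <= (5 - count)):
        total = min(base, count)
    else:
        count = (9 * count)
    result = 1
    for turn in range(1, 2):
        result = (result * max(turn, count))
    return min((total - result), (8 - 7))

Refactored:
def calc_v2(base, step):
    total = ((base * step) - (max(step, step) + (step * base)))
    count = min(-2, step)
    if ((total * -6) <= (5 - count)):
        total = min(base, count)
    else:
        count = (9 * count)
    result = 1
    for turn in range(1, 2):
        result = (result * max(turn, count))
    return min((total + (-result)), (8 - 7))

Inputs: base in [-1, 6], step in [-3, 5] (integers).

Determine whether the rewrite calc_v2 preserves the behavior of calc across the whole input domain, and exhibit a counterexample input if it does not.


At base=-1, step=3: calc gives -3, calc_v2 gives -4.
verdict: not equivalent; witness: base=-1, step=3


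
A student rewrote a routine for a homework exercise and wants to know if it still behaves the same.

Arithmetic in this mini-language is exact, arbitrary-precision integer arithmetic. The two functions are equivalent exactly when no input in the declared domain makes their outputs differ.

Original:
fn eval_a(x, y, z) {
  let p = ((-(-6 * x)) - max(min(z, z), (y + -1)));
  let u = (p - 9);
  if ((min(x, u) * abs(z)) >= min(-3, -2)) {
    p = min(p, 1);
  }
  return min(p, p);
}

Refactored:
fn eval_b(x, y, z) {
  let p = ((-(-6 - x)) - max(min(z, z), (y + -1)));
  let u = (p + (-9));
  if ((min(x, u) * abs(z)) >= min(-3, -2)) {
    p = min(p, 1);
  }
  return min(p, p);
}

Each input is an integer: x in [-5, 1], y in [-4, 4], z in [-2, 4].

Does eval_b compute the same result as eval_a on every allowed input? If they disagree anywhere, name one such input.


Take x=-5, y=-4, z=-2.
eval_a: p=-28, then u=-37, then ((min(x, u) * abs(z)) >= min(-3, -2)) is false, then returns -28
eval_b: p=3, then u=-6, then ((min(x, u) * abs(z)) >= min(-3, -2)) is false, then returns 3
-28 and 3 differ, so these are not the same function on this domain.
verdict: not equivalent; witness: x=-5, y=-4, z=-2


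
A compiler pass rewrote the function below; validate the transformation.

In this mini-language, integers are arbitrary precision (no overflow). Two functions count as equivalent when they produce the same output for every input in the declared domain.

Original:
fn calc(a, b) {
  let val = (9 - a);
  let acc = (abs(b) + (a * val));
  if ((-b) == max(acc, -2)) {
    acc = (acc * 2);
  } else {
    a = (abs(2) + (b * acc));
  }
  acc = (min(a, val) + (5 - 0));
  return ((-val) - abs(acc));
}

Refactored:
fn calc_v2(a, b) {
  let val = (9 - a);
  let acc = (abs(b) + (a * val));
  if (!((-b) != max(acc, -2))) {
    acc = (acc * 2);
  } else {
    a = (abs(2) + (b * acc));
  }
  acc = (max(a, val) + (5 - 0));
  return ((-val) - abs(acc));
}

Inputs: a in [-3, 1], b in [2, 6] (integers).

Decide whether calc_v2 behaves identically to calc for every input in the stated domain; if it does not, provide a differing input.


Take a=-3, b=2.
calc: val := 12 | acc := -34 | ((-b) == max(acc, -2)): true | acc := -68 | acc := 2 | result -14
calc_v2: val := 12 | acc := -34 | (!((-b) != max(acc, -2))): true | acc := -68 | acc := 17 | result -29
-14 vs -29 — the two versions disagree here.
verdict: not equivalent; witness: a=-3, b=2


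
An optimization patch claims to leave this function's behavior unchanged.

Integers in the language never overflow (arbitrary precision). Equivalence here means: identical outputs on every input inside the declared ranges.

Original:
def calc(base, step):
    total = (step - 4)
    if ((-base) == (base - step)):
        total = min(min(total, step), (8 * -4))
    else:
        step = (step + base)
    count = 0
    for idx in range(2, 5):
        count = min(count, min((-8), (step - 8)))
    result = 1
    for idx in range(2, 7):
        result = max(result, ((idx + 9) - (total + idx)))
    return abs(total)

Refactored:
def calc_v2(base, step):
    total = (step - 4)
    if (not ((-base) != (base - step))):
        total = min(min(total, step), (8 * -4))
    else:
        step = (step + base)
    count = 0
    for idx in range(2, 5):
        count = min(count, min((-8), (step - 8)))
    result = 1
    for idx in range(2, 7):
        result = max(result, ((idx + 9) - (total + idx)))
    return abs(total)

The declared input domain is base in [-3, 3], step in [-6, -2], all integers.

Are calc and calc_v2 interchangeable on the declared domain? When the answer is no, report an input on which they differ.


The two are interchangeable: comparison usage differs; also boolean connective usage differs, and every declared input agrees.
Tracing base=3, step=-3: calc: total = -7; ((-base) == (base - step)) -> false; step = 0; count = 0; [idx=2]; count = -8; [idx=3]; count = -8; [idx=4]; count = -8; result = 1; [idx=2]; result = 16; [idx=3]; result = 16; [idx=4]; result = 16; [idx=5]; result = 16; [idx=6]; result = 16; return 7 | calc_v2: total = -7; (not ((-base) != (base - step))) -> false; step = 0; count = 0; [idx=2]; count = -8; [idx=3]; count = -8; [idx=4]; count = -8; result = 1; [idx=2]; result = 16; [idx=3]; result = 16; [idx=4]; result = 16; [idx=5]; result = 16; [idx=6]; result = 16; return 7 — matching result 7.
Sweeping the whole domain (35 inputs) finds no disagreement.
verdict: equivalent


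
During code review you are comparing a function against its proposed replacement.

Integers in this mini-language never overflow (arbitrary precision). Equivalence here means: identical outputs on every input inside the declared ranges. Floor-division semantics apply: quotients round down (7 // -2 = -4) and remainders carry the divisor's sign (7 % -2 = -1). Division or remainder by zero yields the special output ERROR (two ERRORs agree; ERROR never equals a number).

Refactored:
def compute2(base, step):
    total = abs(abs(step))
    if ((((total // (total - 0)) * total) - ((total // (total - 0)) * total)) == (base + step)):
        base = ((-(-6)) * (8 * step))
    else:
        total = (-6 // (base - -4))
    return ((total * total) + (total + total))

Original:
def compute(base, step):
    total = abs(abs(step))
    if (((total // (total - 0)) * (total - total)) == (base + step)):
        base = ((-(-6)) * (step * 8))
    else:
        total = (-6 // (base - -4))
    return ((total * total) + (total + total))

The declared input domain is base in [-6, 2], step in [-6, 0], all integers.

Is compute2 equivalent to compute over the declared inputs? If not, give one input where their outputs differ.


Equivalent — the differences include arithmetic usage differs, constant usage differs, yet no declared input distinguishes the two.
Tracing base=-2, step=-2: compute: total=2, then (((total // (total - 0)) * (total - total)) == (base + step)) is false, then total=-3, then returns 3 | compute2: total=2, then ((((total // (total - 0)) * total) - ((total // (total - 0)) * total)) == (base + step)) is false, then total=-3, then returns 3 — matching result 3.
Every one of the 63 inputs gives matching results.
verdict: equivalent


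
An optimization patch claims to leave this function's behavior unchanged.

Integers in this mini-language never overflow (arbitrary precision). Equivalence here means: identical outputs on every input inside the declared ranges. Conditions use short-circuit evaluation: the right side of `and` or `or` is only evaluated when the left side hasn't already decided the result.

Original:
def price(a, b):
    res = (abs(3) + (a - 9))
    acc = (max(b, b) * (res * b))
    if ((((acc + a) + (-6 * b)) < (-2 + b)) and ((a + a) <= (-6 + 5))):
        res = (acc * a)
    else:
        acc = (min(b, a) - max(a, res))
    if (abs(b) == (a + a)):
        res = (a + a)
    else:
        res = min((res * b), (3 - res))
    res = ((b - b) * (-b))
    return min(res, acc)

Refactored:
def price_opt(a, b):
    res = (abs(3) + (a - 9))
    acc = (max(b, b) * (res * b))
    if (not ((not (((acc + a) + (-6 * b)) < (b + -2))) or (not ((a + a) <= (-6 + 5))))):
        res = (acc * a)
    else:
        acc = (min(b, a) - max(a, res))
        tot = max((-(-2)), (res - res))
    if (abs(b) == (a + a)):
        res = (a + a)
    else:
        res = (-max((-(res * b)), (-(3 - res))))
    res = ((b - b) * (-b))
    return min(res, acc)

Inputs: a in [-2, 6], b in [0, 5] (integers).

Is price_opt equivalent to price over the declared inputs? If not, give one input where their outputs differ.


The two are interchangeable: boolean connective usage differs; local variable names differ; arithmetic usage differs; min/max/abs usage differs; constant usage differs; statement counts differ, and every declared input agrees.
Spot check at a=2, b=0 — price: res = -4; acc = 0; ((((acc + a) + (-6 * b)) < (-2 + b)) and ((a + a) <= (-6 + 5))) -> false; acc = -2; (abs(b) == (a + a)) -> false; res = 0; res = 0; return -2. price_opt: res = -4; acc = 0; (not ((not (((acc + a) + (-6 * b)) < (b + -2))) or (not ((a + a) <= (-6 + 5))))) -> false; acc = -2; tot = 2; (abs(b) == (a + a)) -> false; res = 0; res = 0; return -2. Both give -2.
Sweeping the whole domain (54 inputs) finds no disagreement.
verdict: equivalent


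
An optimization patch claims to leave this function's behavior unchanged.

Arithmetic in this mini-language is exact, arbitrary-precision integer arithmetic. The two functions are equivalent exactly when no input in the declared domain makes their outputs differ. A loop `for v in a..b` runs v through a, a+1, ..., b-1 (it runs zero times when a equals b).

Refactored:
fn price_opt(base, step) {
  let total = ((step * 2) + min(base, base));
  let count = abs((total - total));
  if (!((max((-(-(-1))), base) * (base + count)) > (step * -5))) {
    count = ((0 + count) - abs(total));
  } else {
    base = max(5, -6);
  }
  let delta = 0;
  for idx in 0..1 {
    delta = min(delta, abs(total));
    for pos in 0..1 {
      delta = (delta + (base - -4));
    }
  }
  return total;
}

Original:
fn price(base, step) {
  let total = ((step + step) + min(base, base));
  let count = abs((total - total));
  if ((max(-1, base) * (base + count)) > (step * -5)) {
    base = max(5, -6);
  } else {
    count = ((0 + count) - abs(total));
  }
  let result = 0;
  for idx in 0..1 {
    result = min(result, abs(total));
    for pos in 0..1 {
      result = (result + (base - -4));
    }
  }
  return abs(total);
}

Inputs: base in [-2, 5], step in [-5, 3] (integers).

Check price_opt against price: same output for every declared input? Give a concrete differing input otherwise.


base=-2, step=-5 yields 12 from price but -12 from price_opt.
verdict: not equivalent; witness: base=-2, step=-5


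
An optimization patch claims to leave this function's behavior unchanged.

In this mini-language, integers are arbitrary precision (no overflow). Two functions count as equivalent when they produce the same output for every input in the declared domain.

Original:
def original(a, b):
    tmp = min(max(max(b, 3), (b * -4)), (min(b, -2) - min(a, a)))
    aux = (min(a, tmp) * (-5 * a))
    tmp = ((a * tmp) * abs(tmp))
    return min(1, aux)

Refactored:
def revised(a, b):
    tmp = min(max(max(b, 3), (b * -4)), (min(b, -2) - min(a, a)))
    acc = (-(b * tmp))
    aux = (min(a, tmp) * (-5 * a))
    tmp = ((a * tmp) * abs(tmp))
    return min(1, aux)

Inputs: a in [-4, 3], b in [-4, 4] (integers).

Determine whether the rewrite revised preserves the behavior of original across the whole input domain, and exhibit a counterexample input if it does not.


Equivalent — the differences include local variable names differ, arithmetic usage differs, statement counts differ, yet no declared input distinguishes the two.
Tracing a=-3, b=-3: original: tmp=0, then aux=-45, then tmp=0, then returns -45 | revised: tmp=0, then acc=0, then aux=-45, then tmp=0, then returns -45 — matching result -45.
Checked all 72 inputs in the declared domain: the outputs agree on every one.
verdict: equivalent


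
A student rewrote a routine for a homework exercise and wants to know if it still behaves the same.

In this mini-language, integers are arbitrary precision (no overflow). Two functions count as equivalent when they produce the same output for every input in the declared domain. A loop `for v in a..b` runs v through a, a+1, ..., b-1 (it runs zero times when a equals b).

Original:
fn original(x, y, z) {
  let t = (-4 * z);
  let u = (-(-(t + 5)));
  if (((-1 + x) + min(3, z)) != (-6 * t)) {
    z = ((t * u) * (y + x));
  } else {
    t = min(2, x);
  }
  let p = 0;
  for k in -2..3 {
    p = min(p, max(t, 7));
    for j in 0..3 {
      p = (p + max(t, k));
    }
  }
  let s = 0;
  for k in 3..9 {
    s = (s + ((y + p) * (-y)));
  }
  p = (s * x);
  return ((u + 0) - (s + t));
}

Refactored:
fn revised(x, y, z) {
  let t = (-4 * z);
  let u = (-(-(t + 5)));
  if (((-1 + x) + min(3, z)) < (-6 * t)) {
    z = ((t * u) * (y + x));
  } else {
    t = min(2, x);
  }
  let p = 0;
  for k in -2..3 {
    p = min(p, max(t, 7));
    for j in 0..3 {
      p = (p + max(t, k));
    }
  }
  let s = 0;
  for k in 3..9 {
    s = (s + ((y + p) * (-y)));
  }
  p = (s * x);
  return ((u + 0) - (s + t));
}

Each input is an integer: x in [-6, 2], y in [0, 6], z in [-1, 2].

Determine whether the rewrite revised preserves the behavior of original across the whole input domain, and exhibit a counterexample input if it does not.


The rewrite breaks on x=-6, y=0, z=-1, where the results are 5 and 15.
original: t = 4; u = 9; (((-1 + x) + min(3, z)) != (-6 * t)) -> true; z = -216; p = 0; [k=-2]; p = 0; [j=0]; p = 4; [j=1]; p = 8; [j=2]; p = 12; [k=-1]; p = 7; [j=0]; p = 11; [j=1]; p = 15; [j=2]; p = 19; [k=0]; p = 7; [j=0]; p = 11; [j=1]; p = 15; [j=2]; p = 19; [k=1]; p = 7; [j=0]; p = 11; [j=1]; p = 15; [j=2]; p = 19; [k=2]; p = 7; [j=0]; p = 11; [j=1]; p = 15; [j=2]; p = 19; s = 0; [k=3]; s = 0; [k=4]; s = 0; [k=5]; s = 0; [k=6]; s = 0; [k=7]; s = 0; [k=8]; s = 0; p = 0; return 5
revised: t = 4; u = 9; (((-1 + x) + min(3, z)) < (-6 * t)) -> false; t = -6; p = 0; [k=-2]; p = 0; [j=0]; p = -2; [j=1]; p = -4; [j=2]; p = -6; [k=-1]; p = -6; [j=0]; p = -7; [j=1]; p = -8; [j=2]; p = -9; [k=0]; p = -9; [j=0]; p = -9; [j=1]; p = -9; [j=2]; p = -9; [k=1]; p = -9; [j=0]; p = -8; [j=1]; p = -7; [j=2]; p = -6; [k=2]; p = -6; [j=0]; p = -4; [j=1]; p = -2; [j=2]; p = 0; s = 0; [k=3]; s = 0; [k=4]; s = 0; [k=5]; s = 0; [k=6]; s = 0; [k=7]; s = 0; [k=8]; s = 0; p = 0; return 15
verdict: not equivalent; witness: x=-6, y=0, z=-1
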